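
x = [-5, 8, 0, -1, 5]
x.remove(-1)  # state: [-5, 8, 0, 5]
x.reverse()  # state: [5, 0, 8, -5]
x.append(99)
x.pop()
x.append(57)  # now [5, 0, 8, -5, 57]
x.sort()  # [-5, 0, 5, 8, 57]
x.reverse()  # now [57, 8, 5, 0, -5]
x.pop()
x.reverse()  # [0, 5, 8, 57]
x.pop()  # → 57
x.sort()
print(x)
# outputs [0, 5, 8]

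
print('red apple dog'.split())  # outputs ['red', 'apple', 'dog']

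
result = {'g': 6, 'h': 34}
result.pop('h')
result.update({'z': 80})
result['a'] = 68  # {'g': 6, 'z': 80, 'a': 68}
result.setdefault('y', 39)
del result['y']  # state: {'g': 6, 'z': 80, 'a': 68}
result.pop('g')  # 6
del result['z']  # {'a': 68}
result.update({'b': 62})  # {'a': 68, 'b': 62}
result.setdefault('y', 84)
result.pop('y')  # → 84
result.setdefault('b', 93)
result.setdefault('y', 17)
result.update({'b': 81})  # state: {'a': 68, 'b': 81, 'y': 17}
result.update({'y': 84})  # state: {'a': 68, 'b': 81, 'y': 84}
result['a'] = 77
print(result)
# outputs {'a': 77, 'b': 81, 'y': 84}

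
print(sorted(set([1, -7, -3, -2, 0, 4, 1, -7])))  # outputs [-7, -3, -2, 0, 1, 4]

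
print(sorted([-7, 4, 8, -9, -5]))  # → [-9, -7, -5, 4, 8]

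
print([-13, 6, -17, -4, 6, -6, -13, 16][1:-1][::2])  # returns [6, -4, -6]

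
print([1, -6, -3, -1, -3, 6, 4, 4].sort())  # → None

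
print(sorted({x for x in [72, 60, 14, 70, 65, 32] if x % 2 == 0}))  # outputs [14, 32, 60, 70, 72]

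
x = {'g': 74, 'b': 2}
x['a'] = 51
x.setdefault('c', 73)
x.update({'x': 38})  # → {'g': 74, 'b': 2, 'a': 51, 'c': 73, 'x': 38}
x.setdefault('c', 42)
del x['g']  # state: {'b': 2, 'a': 51, 'c': 73, 'x': 38}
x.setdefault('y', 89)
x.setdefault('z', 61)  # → 61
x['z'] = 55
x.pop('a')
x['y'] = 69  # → {'b': 2, 'c': 73, 'x': 38, 'y': 69, 'z': 55}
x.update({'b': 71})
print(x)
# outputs {'b': 71, 'c': 73, 'x': 38, 'y': 69, 'z': 55}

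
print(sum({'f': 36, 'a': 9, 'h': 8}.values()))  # 53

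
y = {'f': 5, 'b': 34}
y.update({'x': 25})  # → {'f': 5, 'b': 34, 'x': 25}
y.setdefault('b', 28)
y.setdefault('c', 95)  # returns 95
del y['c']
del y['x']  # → {'f': 5, 'b': 34}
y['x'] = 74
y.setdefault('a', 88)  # 88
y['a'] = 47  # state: {'f': 5, 'b': 34, 'x': 74, 'a': 47}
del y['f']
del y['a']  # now {'b': 34, 'x': 74}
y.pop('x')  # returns 74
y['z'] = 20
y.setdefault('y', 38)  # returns 38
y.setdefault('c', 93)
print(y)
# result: {'b': 34, 'z': 20, 'y': 38, 'c': 93}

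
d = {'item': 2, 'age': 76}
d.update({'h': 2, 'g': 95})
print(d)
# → {'item': 2, 'age': 76, 'h': 2, 'g': 95}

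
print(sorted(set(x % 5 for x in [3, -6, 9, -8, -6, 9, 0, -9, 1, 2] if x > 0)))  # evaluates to [1, 2, 3, 4]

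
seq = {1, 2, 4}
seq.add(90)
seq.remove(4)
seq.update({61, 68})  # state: {1, 2, 61, 68, 90}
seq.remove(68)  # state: {1, 2, 61, 90}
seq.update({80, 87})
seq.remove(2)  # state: {1, 61, 80, 87, 90}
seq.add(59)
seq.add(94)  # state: {1, 59, 61, 80, 87, 90, 94}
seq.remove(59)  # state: {1, 61, 80, 87, 90, 94}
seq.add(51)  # {1, 51, 61, 80, 87, 90, 94}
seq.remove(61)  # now {1, 51, 80, 87, 90, 94}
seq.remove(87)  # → {1, 51, 80, 90, 94}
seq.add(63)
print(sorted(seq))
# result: [1, 51, 63, 80, 90, 94]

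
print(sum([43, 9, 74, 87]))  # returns 213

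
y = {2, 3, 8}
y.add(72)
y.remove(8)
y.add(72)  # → {2, 3, 72}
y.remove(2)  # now {3, 72}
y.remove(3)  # {72}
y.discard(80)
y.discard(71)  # {72}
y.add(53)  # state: {53, 72}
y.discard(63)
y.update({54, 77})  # {53, 54, 72, 77}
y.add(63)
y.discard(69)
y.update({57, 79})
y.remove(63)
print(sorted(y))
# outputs [53, 54, 57, 72, 77, 79]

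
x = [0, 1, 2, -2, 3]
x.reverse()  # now [3, -2, 2, 1, 0]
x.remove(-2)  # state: [3, 2, 1, 0]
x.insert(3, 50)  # [3, 2, 1, 50, 0]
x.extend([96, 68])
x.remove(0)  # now [3, 2, 1, 50, 96, 68]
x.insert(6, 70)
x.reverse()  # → [70, 68, 96, 50, 1, 2, 3]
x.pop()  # 3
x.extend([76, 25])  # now [70, 68, 96, 50, 1, 2, 76, 25]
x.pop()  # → 25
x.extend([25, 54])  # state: [70, 68, 96, 50, 1, 2, 76, 25, 54]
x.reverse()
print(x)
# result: [54, 25, 76, 2, 1, 50, 96, 68, 70]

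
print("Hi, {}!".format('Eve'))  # Hi, Eve!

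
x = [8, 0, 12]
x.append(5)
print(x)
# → [8, 0, 12, 5]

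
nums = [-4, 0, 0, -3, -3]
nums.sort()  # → [-4, -3, -3, 0, 0]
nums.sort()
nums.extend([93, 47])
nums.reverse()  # [47, 93, 0, 0, -3, -3, -4]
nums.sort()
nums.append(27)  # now [-4, -3, -3, 0, 0, 47, 93, 27]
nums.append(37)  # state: [-4, -3, -3, 0, 0, 47, 93, 27, 37]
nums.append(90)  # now [-4, -3, -3, 0, 0, 47, 93, 27, 37, 90]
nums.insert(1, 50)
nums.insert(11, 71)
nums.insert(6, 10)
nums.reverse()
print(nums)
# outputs [71, 90, 37, 27, 93, 47, 10, 0, 0, -3, -3, 50, -4]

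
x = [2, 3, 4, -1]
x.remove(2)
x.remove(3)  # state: [4, -1]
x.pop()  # -1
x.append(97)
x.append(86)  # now [4, 97, 86]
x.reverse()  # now [86, 97, 4]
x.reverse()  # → [4, 97, 86]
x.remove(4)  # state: [97, 86]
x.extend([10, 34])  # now [97, 86, 10, 34]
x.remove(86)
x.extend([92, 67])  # [97, 10, 34, 92, 67]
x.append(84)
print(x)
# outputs [97, 10, 34, 92, 67, 84]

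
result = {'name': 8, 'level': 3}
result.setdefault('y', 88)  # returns 88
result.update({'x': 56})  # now {'name': 8, 'level': 3, 'y': 88, 'x': 56}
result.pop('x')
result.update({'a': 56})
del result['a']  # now {'name': 8, 'level': 3, 'y': 88}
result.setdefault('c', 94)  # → 94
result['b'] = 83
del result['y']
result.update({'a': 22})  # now {'name': 8, 'level': 3, 'c': 94, 'b': 83, 'a': 22}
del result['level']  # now {'name': 8, 'c': 94, 'b': 83, 'a': 22}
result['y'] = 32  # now {'name': 8, 'c': 94, 'b': 83, 'a': 22, 'y': 32}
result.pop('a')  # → 22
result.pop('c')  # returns 94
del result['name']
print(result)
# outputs {'b': 83, 'y': 32}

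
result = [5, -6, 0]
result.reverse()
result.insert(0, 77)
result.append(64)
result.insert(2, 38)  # [77, 0, 38, -6, 5, 64]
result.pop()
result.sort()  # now [-6, 0, 5, 38, 77]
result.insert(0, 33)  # [33, -6, 0, 5, 38, 77]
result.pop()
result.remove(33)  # [-6, 0, 5, 38]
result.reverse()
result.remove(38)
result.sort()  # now [-6, 0, 5]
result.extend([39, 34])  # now [-6, 0, 5, 39, 34]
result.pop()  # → 34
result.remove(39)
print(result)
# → [-6, 0, 5]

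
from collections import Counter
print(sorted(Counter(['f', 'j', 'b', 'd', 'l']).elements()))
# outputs ['b', 'd', 'f', 'j', 'l']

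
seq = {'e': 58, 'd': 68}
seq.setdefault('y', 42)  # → 42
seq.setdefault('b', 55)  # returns 55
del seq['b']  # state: {'e': 58, 'd': 68, 'y': 42}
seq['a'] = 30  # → {'e': 58, 'd': 68, 'y': 42, 'a': 30}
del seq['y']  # {'e': 58, 'd': 68, 'a': 30}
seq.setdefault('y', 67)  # 67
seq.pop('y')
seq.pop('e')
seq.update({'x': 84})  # {'d': 68, 'a': 30, 'x': 84}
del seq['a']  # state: {'d': 68, 'x': 84}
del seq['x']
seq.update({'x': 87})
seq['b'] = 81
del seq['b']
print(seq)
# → {'d': 68, 'x': 87}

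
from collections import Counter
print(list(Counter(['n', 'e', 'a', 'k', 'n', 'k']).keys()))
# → ['n', 'e', 'a', 'k']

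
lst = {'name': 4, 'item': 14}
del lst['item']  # {'name': 4}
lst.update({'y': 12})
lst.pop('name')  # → 4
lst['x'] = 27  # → {'y': 12, 'x': 27}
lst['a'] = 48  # {'y': 12, 'x': 27, 'a': 48}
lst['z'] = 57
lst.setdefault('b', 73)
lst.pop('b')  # 73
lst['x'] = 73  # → {'y': 12, 'x': 73, 'a': 48, 'z': 57}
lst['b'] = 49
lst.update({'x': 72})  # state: {'y': 12, 'x': 72, 'a': 48, 'z': 57, 'b': 49}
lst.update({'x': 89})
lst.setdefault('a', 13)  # 48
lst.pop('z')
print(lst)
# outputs {'y': 12, 'x': 89, 'a': 48, 'b': 49}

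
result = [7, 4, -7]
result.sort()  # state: [-7, 4, 7]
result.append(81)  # [-7, 4, 7, 81]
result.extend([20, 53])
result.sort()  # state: [-7, 4, 7, 20, 53, 81]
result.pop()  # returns 81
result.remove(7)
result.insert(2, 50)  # [-7, 4, 50, 20, 53]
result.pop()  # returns 53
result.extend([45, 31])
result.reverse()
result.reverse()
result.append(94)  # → [-7, 4, 50, 20, 45, 31, 94]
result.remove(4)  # [-7, 50, 20, 45, 31, 94]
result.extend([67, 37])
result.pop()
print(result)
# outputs [-7, 50, 20, 45, 31, 94, 67]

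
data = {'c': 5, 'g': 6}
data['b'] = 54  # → {'c': 5, 'g': 6, 'b': 54}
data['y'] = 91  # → {'c': 5, 'g': 6, 'b': 54, 'y': 91}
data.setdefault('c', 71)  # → 5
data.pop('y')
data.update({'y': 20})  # {'c': 5, 'g': 6, 'b': 54, 'y': 20}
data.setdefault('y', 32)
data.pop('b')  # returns 54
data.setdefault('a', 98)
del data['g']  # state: {'c': 5, 'y': 20, 'a': 98}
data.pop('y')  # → 20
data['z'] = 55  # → {'c': 5, 'a': 98, 'z': 55}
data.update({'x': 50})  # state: {'c': 5, 'a': 98, 'z': 55, 'x': 50}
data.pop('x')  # 50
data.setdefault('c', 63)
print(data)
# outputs {'c': 5, 'a': 98, 'z': 55}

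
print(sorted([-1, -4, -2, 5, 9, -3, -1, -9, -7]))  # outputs [-9, -7, -4, -3, -2, -1, -1, 5, 9]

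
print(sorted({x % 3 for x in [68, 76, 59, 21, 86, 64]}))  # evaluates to [0, 1, 2]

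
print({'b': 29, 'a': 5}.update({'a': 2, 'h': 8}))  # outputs None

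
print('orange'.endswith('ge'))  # True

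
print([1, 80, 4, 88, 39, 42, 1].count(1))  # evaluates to 2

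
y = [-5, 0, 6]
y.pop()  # 6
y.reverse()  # [0, -5]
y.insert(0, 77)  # [77, 0, -5]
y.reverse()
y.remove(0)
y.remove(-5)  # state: [77]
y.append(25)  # [77, 25]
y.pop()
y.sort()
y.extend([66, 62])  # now [77, 66, 62]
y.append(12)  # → [77, 66, 62, 12]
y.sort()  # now [12, 62, 66, 77]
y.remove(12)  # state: [62, 66, 77]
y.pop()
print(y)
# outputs [62, 66]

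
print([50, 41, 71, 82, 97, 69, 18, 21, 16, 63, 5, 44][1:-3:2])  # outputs [41, 82, 69, 21]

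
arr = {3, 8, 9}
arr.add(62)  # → {3, 8, 9, 62}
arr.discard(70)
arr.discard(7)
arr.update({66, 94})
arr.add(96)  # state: {3, 8, 9, 62, 66, 94, 96}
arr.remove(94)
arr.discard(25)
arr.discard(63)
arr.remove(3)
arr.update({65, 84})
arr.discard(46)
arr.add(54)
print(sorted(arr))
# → [8, 9, 54, 62, 65, 66, 84, 96]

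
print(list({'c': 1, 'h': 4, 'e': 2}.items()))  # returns [('c', 1), ('h', 4), ('e', 2)]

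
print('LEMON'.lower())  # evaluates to lemon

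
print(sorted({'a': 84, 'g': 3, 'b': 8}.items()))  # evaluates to [('a', 84), ('b', 8), ('g', 3)]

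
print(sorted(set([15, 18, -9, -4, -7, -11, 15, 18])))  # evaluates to [-11, -9, -7, -4, 15, 18]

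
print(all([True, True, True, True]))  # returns True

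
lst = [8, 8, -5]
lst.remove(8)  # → [8, -5]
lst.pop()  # -5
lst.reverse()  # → [8]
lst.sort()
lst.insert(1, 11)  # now [8, 11]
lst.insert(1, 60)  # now [8, 60, 11]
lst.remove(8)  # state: [60, 11]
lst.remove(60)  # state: [11]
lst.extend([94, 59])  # [11, 94, 59]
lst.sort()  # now [11, 59, 94]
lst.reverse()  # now [94, 59, 11]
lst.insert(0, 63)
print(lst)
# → [63, 94, 59, 11]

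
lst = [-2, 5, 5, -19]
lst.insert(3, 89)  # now [-2, 5, 5, 89, -19]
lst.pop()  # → -19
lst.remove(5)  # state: [-2, 5, 89]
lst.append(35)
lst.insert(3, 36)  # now [-2, 5, 89, 36, 35]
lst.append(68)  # [-2, 5, 89, 36, 35, 68]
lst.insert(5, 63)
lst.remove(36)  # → [-2, 5, 89, 35, 63, 68]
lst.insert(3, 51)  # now [-2, 5, 89, 51, 35, 63, 68]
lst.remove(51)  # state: [-2, 5, 89, 35, 63, 68]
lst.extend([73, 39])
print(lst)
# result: [-2, 5, 89, 35, 63, 68, 73, 39]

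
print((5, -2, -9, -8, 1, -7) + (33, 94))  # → (5, -2, -9, -8, 1, -7, 33, 94)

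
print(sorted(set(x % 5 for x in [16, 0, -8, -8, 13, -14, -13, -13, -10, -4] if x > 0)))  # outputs [1, 3]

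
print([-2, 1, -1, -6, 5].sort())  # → None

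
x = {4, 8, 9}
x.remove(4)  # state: {8, 9}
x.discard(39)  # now {8, 9}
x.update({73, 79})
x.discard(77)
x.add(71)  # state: {8, 9, 71, 73, 79}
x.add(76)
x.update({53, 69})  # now {8, 9, 53, 69, 71, 73, 76, 79}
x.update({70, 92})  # {8, 9, 53, 69, 70, 71, 73, 76, 79, 92}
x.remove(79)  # {8, 9, 53, 69, 70, 71, 73, 76, 92}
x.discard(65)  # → {8, 9, 53, 69, 70, 71, 73, 76, 92}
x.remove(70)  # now {8, 9, 53, 69, 71, 73, 76, 92}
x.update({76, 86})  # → {8, 9, 53, 69, 71, 73, 76, 86, 92}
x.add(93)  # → {8, 9, 53, 69, 71, 73, 76, 86, 92, 93}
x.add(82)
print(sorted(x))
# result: [8, 9, 53, 69, 71, 73, 76, 82, 86, 92, 93]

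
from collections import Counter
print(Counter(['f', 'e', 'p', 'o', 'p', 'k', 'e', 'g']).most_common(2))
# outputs [('e', 2), ('p', 2)]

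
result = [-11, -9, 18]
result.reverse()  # [18, -9, -11]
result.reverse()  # [-11, -9, 18]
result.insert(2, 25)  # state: [-11, -9, 25, 18]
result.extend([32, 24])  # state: [-11, -9, 25, 18, 32, 24]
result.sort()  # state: [-11, -9, 18, 24, 25, 32]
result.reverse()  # [32, 25, 24, 18, -9, -11]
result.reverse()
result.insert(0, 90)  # [90, -11, -9, 18, 24, 25, 32]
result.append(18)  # [90, -11, -9, 18, 24, 25, 32, 18]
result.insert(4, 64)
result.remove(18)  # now [90, -11, -9, 64, 24, 25, 32, 18]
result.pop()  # 18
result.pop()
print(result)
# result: [90, -11, -9, 64, 24, 25]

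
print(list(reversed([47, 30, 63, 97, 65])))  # [65, 97, 63, 30, 47]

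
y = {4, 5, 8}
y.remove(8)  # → {4, 5}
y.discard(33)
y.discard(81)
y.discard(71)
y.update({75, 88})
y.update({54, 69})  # {4, 5, 54, 69, 75, 88}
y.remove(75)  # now {4, 5, 54, 69, 88}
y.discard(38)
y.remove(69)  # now {4, 5, 54, 88}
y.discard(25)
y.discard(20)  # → {4, 5, 54, 88}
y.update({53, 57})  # {4, 5, 53, 54, 57, 88}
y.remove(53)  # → {4, 5, 54, 57, 88}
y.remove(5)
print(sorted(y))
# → [4, 54, 57, 88]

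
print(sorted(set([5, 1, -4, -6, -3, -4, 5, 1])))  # [-6, -4, -3, 1, 5]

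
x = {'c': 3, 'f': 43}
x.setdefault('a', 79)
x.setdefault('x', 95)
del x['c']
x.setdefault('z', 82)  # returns 82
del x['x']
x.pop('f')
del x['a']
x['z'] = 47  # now {'z': 47}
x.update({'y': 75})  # {'z': 47, 'y': 75}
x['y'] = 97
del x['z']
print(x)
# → {'y': 97}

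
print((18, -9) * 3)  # (18, -9, 18, -9, 18, -9)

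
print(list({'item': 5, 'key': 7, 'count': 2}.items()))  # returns [('item', 5), ('key', 7), ('count', 2)]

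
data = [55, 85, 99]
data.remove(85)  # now [55, 99]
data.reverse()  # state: [99, 55]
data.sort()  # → [55, 99]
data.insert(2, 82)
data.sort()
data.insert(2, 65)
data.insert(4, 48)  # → [55, 82, 65, 99, 48]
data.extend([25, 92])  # [55, 82, 65, 99, 48, 25, 92]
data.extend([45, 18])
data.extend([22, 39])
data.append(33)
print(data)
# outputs [55, 82, 65, 99, 48, 25, 92, 45, 18, 22, 39, 33]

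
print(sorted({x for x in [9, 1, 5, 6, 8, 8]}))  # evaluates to [1, 5, 6, 8, 9]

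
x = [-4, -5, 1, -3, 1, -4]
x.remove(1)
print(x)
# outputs [-4, -5, -3, 1, -4]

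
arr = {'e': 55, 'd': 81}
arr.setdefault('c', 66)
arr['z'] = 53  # {'e': 55, 'd': 81, 'c': 66, 'z': 53}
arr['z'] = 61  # {'e': 55, 'd': 81, 'c': 66, 'z': 61}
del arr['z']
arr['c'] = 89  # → {'e': 55, 'd': 81, 'c': 89}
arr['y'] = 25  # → {'e': 55, 'd': 81, 'c': 89, 'y': 25}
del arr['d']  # {'e': 55, 'c': 89, 'y': 25}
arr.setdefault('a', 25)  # 25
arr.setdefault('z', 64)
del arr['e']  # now {'c': 89, 'y': 25, 'a': 25, 'z': 64}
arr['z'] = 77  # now {'c': 89, 'y': 25, 'a': 25, 'z': 77}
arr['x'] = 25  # {'c': 89, 'y': 25, 'a': 25, 'z': 77, 'x': 25}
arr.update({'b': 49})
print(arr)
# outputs {'c': 89, 'y': 25, 'a': 25, 'z': 77, 'x': 25, 'b': 49}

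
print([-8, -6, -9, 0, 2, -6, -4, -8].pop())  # -8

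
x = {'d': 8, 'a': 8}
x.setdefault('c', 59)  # 59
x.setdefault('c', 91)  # 59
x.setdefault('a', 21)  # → 8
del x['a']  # {'d': 8, 'c': 59}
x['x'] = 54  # {'d': 8, 'c': 59, 'x': 54}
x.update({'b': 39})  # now {'d': 8, 'c': 59, 'x': 54, 'b': 39}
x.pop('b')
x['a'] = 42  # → {'d': 8, 'c': 59, 'x': 54, 'a': 42}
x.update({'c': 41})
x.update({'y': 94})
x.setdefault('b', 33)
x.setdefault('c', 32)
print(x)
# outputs {'d': 8, 'c': 41, 'x': 54, 'a': 42, 'y': 94, 'b': 33}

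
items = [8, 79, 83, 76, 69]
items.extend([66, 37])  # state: [8, 79, 83, 76, 69, 66, 37]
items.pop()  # 37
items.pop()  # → 66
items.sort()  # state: [8, 69, 76, 79, 83]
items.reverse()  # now [83, 79, 76, 69, 8]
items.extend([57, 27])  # [83, 79, 76, 69, 8, 57, 27]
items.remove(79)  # [83, 76, 69, 8, 57, 27]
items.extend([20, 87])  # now [83, 76, 69, 8, 57, 27, 20, 87]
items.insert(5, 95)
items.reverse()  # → [87, 20, 27, 95, 57, 8, 69, 76, 83]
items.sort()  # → [8, 20, 27, 57, 69, 76, 83, 87, 95]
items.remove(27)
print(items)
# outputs [8, 20, 57, 69, 76, 83, 87, 95]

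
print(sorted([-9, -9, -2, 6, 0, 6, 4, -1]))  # [-9, -9, -2, -1, 0, 4, 6, 6]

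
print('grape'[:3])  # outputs gra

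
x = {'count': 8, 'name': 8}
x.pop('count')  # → 8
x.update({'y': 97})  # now {'name': 8, 'y': 97}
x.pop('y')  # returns 97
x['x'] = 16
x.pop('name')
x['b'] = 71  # {'x': 16, 'b': 71}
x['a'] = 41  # {'x': 16, 'b': 71, 'a': 41}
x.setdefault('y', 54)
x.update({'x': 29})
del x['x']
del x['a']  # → {'b': 71, 'y': 54}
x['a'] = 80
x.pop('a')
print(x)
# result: {'b': 71, 'y': 54}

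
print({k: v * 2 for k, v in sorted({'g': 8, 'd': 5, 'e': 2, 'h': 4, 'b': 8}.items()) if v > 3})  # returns {'b': 16, 'd': 10, 'g': 16, 'h': 8}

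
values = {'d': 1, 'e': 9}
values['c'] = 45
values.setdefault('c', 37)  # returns 45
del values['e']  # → {'d': 1, 'c': 45}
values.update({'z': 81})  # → {'d': 1, 'c': 45, 'z': 81}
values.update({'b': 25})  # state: {'d': 1, 'c': 45, 'z': 81, 'b': 25}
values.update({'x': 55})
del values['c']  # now {'d': 1, 'z': 81, 'b': 25, 'x': 55}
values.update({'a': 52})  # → {'d': 1, 'z': 81, 'b': 25, 'x': 55, 'a': 52}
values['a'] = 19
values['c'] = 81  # {'d': 1, 'z': 81, 'b': 25, 'x': 55, 'a': 19, 'c': 81}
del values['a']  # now {'d': 1, 'z': 81, 'b': 25, 'x': 55, 'c': 81}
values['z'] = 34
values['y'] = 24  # {'d': 1, 'z': 34, 'b': 25, 'x': 55, 'c': 81, 'y': 24}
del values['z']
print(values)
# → {'d': 1, 'b': 25, 'x': 55, 'c': 81, 'y': 24}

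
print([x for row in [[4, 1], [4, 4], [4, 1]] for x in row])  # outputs [4, 1, 4, 4, 4, 1]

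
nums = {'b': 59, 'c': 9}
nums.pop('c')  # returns 9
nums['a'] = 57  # {'b': 59, 'a': 57}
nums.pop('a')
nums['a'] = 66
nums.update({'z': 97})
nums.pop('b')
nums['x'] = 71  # {'a': 66, 'z': 97, 'x': 71}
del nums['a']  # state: {'z': 97, 'x': 71}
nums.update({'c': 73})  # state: {'z': 97, 'x': 71, 'c': 73}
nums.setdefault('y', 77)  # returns 77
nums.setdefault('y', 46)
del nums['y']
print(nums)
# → {'z': 97, 'x': 71, 'c': 73}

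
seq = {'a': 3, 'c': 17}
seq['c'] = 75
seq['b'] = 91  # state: {'a': 3, 'c': 75, 'b': 91}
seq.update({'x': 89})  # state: {'a': 3, 'c': 75, 'b': 91, 'x': 89}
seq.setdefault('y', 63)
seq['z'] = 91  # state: {'a': 3, 'c': 75, 'b': 91, 'x': 89, 'y': 63, 'z': 91}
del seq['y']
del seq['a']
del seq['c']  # {'b': 91, 'x': 89, 'z': 91}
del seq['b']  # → {'x': 89, 'z': 91}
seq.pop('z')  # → 91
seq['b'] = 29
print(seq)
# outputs {'x': 89, 'b': 29}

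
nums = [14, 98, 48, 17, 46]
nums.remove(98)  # [14, 48, 17, 46]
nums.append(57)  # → [14, 48, 17, 46, 57]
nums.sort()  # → [14, 17, 46, 48, 57]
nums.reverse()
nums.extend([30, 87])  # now [57, 48, 46, 17, 14, 30, 87]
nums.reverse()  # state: [87, 30, 14, 17, 46, 48, 57]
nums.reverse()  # [57, 48, 46, 17, 14, 30, 87]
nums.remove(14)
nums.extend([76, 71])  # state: [57, 48, 46, 17, 30, 87, 76, 71]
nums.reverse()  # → [71, 76, 87, 30, 17, 46, 48, 57]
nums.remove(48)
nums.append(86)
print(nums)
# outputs [71, 76, 87, 30, 17, 46, 57, 86]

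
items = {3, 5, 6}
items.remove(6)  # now {3, 5}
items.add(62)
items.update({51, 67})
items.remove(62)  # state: {3, 5, 51, 67}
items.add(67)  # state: {3, 5, 51, 67}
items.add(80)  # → {3, 5, 51, 67, 80}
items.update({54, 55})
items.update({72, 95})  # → {3, 5, 51, 54, 55, 67, 72, 80, 95}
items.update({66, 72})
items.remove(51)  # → {3, 5, 54, 55, 66, 67, 72, 80, 95}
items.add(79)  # {3, 5, 54, 55, 66, 67, 72, 79, 80, 95}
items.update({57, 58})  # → {3, 5, 54, 55, 57, 58, 66, 67, 72, 79, 80, 95}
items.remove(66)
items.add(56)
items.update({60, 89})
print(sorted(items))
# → [3, 5, 54, 55, 56, 57, 58, 60, 67, 72, 79, 80, 89, 95]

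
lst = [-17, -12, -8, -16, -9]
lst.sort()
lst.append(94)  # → [-17, -16, -12, -9, -8, 94]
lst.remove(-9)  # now [-17, -16, -12, -8, 94]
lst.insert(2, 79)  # [-17, -16, 79, -12, -8, 94]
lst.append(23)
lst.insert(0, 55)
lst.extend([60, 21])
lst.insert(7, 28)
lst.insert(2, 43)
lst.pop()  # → 21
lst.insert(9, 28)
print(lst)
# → [55, -17, 43, -16, 79, -12, -8, 94, 28, 28, 23, 60]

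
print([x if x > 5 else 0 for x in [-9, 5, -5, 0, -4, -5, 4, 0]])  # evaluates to [0, 0, 0, 0, 0, 0, 0, 0]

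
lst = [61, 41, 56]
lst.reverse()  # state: [56, 41, 61]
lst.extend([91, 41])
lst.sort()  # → [41, 41, 56, 61, 91]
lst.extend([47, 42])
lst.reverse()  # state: [42, 47, 91, 61, 56, 41, 41]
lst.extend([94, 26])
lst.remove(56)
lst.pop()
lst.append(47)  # [42, 47, 91, 61, 41, 41, 94, 47]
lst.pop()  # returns 47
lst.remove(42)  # [47, 91, 61, 41, 41, 94]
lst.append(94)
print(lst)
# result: [47, 91, 61, 41, 41, 94, 94]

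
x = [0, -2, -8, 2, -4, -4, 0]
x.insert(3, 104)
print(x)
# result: [0, -2, -8, 104, 2, -4, -4, 0]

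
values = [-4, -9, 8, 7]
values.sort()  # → [-9, -4, 7, 8]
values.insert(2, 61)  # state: [-9, -4, 61, 7, 8]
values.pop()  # 8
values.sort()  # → [-9, -4, 7, 61]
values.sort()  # [-9, -4, 7, 61]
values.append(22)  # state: [-9, -4, 7, 61, 22]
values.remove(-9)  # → [-4, 7, 61, 22]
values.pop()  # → 22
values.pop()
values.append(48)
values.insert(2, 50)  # [-4, 7, 50, 48]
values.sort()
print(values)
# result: [-4, 7, 48, 50]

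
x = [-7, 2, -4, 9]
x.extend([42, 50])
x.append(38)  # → [-7, 2, -4, 9, 42, 50, 38]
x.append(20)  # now [-7, 2, -4, 9, 42, 50, 38, 20]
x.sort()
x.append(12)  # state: [-7, -4, 2, 9, 20, 38, 42, 50, 12]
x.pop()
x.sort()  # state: [-7, -4, 2, 9, 20, 38, 42, 50]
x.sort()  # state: [-7, -4, 2, 9, 20, 38, 42, 50]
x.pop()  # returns 50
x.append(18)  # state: [-7, -4, 2, 9, 20, 38, 42, 18]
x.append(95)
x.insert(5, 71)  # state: [-7, -4, 2, 9, 20, 71, 38, 42, 18, 95]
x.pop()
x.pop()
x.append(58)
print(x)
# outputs [-7, -4, 2, 9, 20, 71, 38, 42, 58]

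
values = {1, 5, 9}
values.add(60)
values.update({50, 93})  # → {1, 5, 9, 50, 60, 93}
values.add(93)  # {1, 5, 9, 50, 60, 93}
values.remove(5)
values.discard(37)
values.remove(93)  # {1, 9, 50, 60}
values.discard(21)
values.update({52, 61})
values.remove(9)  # {1, 50, 52, 60, 61}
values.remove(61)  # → {1, 50, 52, 60}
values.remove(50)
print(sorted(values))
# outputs [1, 52, 60]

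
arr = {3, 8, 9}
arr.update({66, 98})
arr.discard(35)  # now {3, 8, 9, 66, 98}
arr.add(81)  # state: {3, 8, 9, 66, 81, 98}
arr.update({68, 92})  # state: {3, 8, 9, 66, 68, 81, 92, 98}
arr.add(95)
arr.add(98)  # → {3, 8, 9, 66, 68, 81, 92, 95, 98}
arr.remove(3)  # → {8, 9, 66, 68, 81, 92, 95, 98}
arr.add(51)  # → {8, 9, 51, 66, 68, 81, 92, 95, 98}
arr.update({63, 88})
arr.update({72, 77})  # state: {8, 9, 51, 63, 66, 68, 72, 77, 81, 88, 92, 95, 98}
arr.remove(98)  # {8, 9, 51, 63, 66, 68, 72, 77, 81, 88, 92, 95}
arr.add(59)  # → {8, 9, 51, 59, 63, 66, 68, 72, 77, 81, 88, 92, 95}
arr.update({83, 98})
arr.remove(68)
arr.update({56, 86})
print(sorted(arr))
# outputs [8, 9, 51, 56, 59, 63, 66, 72, 77, 81, 83, 86, 88, 92, 95, 98]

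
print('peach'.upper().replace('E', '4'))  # P4ACH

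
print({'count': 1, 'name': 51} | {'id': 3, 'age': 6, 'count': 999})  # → {'count': 999, 'name': 51, 'id': 3, 'age': 6}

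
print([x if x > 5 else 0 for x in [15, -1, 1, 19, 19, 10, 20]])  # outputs [15, 0, 0, 19, 19, 10, 20]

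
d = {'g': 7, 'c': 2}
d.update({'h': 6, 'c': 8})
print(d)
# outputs {'g': 7, 'c': 8, 'h': 6}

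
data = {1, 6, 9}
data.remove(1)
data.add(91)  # {6, 9, 91}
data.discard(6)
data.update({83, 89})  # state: {9, 83, 89, 91}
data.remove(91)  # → {9, 83, 89}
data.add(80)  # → {9, 80, 83, 89}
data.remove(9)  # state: {80, 83, 89}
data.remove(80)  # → {83, 89}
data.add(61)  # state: {61, 83, 89}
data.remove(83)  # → {61, 89}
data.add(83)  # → {61, 83, 89}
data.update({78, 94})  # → {61, 78, 83, 89, 94}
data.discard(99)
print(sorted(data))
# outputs [61, 78, 83, 89, 94]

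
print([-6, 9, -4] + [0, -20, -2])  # [-6, 9, -4, 0, -20, -2]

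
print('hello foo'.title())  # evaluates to Hello Foo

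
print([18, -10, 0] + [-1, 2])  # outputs [18, -10, 0, -1, 2]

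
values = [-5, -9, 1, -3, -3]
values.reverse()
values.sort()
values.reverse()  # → [1, -3, -3, -5, -9]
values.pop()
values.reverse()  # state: [-5, -3, -3, 1]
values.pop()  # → 1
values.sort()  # [-5, -3, -3]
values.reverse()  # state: [-3, -3, -5]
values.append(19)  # [-3, -3, -5, 19]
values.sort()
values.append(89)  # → [-5, -3, -3, 19, 89]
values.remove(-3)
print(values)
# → [-5, -3, 19, 89]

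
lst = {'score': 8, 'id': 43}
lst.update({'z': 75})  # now {'score': 8, 'id': 43, 'z': 75}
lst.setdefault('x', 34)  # 34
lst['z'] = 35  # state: {'score': 8, 'id': 43, 'z': 35, 'x': 34}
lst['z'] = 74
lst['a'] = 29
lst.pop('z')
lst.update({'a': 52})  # {'score': 8, 'id': 43, 'x': 34, 'a': 52}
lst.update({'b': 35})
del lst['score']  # {'id': 43, 'x': 34, 'a': 52, 'b': 35}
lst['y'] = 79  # {'id': 43, 'x': 34, 'a': 52, 'b': 35, 'y': 79}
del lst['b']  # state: {'id': 43, 'x': 34, 'a': 52, 'y': 79}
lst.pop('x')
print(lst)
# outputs {'id': 43, 'a': 52, 'y': 79}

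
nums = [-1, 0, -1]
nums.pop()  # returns -1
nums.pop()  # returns 0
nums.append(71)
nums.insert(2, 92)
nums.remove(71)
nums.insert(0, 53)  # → [53, -1, 92]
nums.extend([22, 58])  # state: [53, -1, 92, 22, 58]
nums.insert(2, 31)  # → [53, -1, 31, 92, 22, 58]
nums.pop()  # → 58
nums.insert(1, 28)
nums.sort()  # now [-1, 22, 28, 31, 53, 92]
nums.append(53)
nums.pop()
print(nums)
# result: [-1, 22, 28, 31, 53, 92]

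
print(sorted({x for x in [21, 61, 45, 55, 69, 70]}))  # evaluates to [21, 45, 55, 61, 69, 70]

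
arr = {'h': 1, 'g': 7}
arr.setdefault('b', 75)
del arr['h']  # {'g': 7, 'b': 75}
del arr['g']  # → {'b': 75}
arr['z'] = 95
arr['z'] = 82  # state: {'b': 75, 'z': 82}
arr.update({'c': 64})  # {'b': 75, 'z': 82, 'c': 64}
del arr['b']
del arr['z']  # {'c': 64}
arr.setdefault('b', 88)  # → 88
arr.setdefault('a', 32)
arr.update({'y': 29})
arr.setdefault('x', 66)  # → 66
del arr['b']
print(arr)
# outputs {'c': 64, 'a': 32, 'y': 29, 'x': 66}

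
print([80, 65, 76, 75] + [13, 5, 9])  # [80, 65, 76, 75, 13, 5, 9]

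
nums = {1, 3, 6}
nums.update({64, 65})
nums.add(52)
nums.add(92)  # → {1, 3, 6, 52, 64, 65, 92}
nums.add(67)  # {1, 3, 6, 52, 64, 65, 67, 92}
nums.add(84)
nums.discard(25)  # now {1, 3, 6, 52, 64, 65, 67, 84, 92}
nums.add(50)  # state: {1, 3, 6, 50, 52, 64, 65, 67, 84, 92}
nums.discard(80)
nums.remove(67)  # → {1, 3, 6, 50, 52, 64, 65, 84, 92}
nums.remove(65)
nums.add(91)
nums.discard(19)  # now {1, 3, 6, 50, 52, 64, 84, 91, 92}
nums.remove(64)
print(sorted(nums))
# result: [1, 3, 6, 50, 52, 84, 91, 92]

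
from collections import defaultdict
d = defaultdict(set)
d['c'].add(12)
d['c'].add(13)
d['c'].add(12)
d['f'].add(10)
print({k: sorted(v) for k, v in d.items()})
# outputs {'c': [12, 13], 'f': [10]}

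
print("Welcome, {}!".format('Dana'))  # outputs Welcome, Dana!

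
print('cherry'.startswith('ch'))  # True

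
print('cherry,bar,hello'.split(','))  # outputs ['cherry', 'bar', 'hello']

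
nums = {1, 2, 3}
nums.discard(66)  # {1, 2, 3}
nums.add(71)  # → {1, 2, 3, 71}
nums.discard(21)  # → {1, 2, 3, 71}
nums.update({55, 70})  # {1, 2, 3, 55, 70, 71}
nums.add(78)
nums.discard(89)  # {1, 2, 3, 55, 70, 71, 78}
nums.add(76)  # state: {1, 2, 3, 55, 70, 71, 76, 78}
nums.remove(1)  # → {2, 3, 55, 70, 71, 76, 78}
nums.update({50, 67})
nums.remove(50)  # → {2, 3, 55, 67, 70, 71, 76, 78}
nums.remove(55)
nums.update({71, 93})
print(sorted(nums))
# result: [2, 3, 67, 70, 71, 76, 78, 93]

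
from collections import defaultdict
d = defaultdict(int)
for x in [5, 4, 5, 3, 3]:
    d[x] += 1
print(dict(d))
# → {5: 2, 4: 1, 3: 2}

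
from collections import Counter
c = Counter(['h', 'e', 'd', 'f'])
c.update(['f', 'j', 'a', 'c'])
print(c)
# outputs Counter({'f': 2, 'h': 1, 'e': 1, 'd': 1, 'j': 1, 'a': 1, 'c': 1})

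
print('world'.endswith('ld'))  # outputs True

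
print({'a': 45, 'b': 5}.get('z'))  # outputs None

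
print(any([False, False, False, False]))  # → False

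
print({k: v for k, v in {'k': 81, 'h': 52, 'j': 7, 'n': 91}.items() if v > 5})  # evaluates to {'k': 81, 'h': 52, 'j': 7, 'n': 91}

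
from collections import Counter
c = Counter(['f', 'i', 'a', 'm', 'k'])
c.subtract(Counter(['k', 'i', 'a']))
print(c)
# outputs Counter({'f': 1, 'm': 1, 'i': 0, 'a': 0, 'k': 0})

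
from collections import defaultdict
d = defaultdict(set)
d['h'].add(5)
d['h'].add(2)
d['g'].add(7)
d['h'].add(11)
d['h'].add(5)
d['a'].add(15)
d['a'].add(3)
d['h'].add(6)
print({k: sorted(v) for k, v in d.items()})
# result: {'h': [2, 5, 6, 11], 'g': [7], 'a': [3, 15]}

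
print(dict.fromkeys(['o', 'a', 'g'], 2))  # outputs {'o': 2, 'a': 2, 'g': 2}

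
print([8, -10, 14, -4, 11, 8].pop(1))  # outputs -10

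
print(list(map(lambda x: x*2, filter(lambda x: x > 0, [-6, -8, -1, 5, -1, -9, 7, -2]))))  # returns [10, 14]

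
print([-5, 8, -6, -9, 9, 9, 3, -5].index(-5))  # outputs 0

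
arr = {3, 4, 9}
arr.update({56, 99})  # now {3, 4, 9, 56, 99}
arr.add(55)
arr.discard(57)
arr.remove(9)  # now {3, 4, 55, 56, 99}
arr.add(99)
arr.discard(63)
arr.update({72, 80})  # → {3, 4, 55, 56, 72, 80, 99}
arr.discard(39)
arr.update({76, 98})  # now {3, 4, 55, 56, 72, 76, 80, 98, 99}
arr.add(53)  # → {3, 4, 53, 55, 56, 72, 76, 80, 98, 99}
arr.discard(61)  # {3, 4, 53, 55, 56, 72, 76, 80, 98, 99}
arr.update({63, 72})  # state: {3, 4, 53, 55, 56, 63, 72, 76, 80, 98, 99}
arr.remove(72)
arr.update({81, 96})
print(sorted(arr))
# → [3, 4, 53, 55, 56, 63, 76, 80, 81, 96, 98, 99]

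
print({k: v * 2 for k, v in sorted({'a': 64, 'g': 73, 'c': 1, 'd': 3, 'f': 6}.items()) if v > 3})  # {'a': 128, 'f': 12, 'g': 146}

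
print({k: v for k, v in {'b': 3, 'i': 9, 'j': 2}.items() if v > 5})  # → {'i': 9}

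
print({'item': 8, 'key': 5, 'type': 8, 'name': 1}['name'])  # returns 1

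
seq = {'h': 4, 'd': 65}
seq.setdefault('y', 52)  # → 52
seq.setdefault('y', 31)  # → 52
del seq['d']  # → {'h': 4, 'y': 52}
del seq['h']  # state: {'y': 52}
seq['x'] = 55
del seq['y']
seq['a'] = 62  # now {'x': 55, 'a': 62}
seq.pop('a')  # 62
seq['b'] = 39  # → {'x': 55, 'b': 39}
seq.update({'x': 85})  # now {'x': 85, 'b': 39}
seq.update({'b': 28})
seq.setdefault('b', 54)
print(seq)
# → {'x': 85, 'b': 28}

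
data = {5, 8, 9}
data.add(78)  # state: {5, 8, 9, 78}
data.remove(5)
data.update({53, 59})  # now {8, 9, 53, 59, 78}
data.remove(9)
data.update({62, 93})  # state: {8, 53, 59, 62, 78, 93}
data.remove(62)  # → {8, 53, 59, 78, 93}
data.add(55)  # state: {8, 53, 55, 59, 78, 93}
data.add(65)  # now {8, 53, 55, 59, 65, 78, 93}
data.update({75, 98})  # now {8, 53, 55, 59, 65, 75, 78, 93, 98}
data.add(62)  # {8, 53, 55, 59, 62, 65, 75, 78, 93, 98}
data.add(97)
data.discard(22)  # {8, 53, 55, 59, 62, 65, 75, 78, 93, 97, 98}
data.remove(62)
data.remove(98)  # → {8, 53, 55, 59, 65, 75, 78, 93, 97}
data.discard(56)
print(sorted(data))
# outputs [8, 53, 55, 59, 65, 75, 78, 93, 97]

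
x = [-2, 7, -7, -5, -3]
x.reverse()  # [-3, -5, -7, 7, -2]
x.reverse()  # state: [-2, 7, -7, -5, -3]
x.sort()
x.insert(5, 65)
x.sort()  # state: [-7, -5, -3, -2, 7, 65]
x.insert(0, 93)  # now [93, -7, -5, -3, -2, 7, 65]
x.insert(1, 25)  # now [93, 25, -7, -5, -3, -2, 7, 65]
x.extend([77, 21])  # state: [93, 25, -7, -5, -3, -2, 7, 65, 77, 21]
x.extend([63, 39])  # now [93, 25, -7, -5, -3, -2, 7, 65, 77, 21, 63, 39]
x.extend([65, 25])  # [93, 25, -7, -5, -3, -2, 7, 65, 77, 21, 63, 39, 65, 25]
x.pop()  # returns 25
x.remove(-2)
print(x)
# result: [93, 25, -7, -5, -3, 7, 65, 77, 21, 63, 39, 65]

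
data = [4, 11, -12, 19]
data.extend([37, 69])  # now [4, 11, -12, 19, 37, 69]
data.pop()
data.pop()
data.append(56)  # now [4, 11, -12, 19, 56]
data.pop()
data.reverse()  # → [19, -12, 11, 4]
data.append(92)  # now [19, -12, 11, 4, 92]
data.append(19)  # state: [19, -12, 11, 4, 92, 19]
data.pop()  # 19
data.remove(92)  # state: [19, -12, 11, 4]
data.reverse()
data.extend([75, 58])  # [4, 11, -12, 19, 75, 58]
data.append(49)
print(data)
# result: [4, 11, -12, 19, 75, 58, 49]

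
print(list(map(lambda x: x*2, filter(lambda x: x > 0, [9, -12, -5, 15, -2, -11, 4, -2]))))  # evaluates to [18, 30, 8]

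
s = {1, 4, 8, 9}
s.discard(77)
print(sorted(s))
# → [1, 4, 8, 9]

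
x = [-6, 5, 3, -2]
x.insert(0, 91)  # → [91, -6, 5, 3, -2]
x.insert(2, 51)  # [91, -6, 51, 5, 3, -2]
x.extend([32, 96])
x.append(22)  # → [91, -6, 51, 5, 3, -2, 32, 96, 22]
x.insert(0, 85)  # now [85, 91, -6, 51, 5, 3, -2, 32, 96, 22]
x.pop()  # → 22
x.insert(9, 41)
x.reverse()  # [41, 96, 32, -2, 3, 5, 51, -6, 91, 85]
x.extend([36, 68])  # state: [41, 96, 32, -2, 3, 5, 51, -6, 91, 85, 36, 68]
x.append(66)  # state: [41, 96, 32, -2, 3, 5, 51, -6, 91, 85, 36, 68, 66]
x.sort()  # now [-6, -2, 3, 5, 32, 36, 41, 51, 66, 68, 85, 91, 96]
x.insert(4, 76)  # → [-6, -2, 3, 5, 76, 32, 36, 41, 51, 66, 68, 85, 91, 96]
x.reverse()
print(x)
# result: [96, 91, 85, 68, 66, 51, 41, 36, 32, 76, 5, 3, -2, -6]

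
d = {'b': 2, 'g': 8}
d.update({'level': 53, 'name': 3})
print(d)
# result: {'b': 2, 'g': 8, 'level': 53, 'name': 3}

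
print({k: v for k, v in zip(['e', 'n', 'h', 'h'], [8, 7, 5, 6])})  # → {'e': 8, 'n': 7, 'h': 6}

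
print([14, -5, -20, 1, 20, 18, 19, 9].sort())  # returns None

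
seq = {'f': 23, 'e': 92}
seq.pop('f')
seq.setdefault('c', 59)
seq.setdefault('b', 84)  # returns 84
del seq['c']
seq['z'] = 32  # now {'e': 92, 'b': 84, 'z': 32}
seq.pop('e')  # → 92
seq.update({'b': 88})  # {'b': 88, 'z': 32}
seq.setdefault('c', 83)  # 83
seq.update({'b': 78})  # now {'b': 78, 'z': 32, 'c': 83}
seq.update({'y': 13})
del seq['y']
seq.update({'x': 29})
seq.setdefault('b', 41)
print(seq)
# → {'b': 78, 'z': 32, 'c': 83, 'x': 29}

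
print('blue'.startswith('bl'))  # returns True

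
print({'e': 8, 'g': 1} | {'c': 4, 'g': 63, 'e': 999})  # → {'e': 999, 'g': 63, 'c': 4}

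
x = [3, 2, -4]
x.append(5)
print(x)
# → [3, 2, -4, 5]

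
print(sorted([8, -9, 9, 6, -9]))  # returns [-9, -9, 6, 8, 9]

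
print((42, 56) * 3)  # (42, 56, 42, 56, 42, 56)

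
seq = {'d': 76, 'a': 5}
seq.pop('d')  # 76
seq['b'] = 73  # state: {'a': 5, 'b': 73}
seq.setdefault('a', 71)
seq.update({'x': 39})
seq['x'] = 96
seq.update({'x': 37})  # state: {'a': 5, 'b': 73, 'x': 37}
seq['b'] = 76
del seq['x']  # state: {'a': 5, 'b': 76}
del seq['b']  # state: {'a': 5}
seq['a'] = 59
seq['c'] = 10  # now {'a': 59, 'c': 10}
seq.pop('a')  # 59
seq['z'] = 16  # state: {'c': 10, 'z': 16}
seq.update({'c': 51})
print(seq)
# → {'c': 51, 'z': 16}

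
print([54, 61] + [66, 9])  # [54, 61, 66, 9]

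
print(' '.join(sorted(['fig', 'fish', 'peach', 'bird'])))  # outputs bird fig fish peach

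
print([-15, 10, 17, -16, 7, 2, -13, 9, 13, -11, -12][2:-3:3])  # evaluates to [17, 2]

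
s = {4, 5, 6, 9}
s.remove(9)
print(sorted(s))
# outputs [4, 5, 6]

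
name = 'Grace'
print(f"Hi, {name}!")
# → Hi, Grace!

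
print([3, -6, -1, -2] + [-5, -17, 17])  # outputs [3, -6, -1, -2, -5, -17, 17]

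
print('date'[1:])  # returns ate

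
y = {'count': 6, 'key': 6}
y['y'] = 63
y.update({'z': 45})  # {'count': 6, 'key': 6, 'y': 63, 'z': 45}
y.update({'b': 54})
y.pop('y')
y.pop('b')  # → 54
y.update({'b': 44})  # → {'count': 6, 'key': 6, 'z': 45, 'b': 44}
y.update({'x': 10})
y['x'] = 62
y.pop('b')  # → 44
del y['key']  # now {'count': 6, 'z': 45, 'x': 62}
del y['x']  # {'count': 6, 'z': 45}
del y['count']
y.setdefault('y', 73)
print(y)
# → {'z': 45, 'y': 73}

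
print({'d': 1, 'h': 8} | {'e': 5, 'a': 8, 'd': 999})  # {'d': 999, 'h': 8, 'e': 5, 'a': 8}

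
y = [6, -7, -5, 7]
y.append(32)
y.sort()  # [-7, -5, 6, 7, 32]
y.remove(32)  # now [-7, -5, 6, 7]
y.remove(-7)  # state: [-5, 6, 7]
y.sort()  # [-5, 6, 7]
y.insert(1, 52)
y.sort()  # [-5, 6, 7, 52]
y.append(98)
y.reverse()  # [98, 52, 7, 6, -5]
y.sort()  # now [-5, 6, 7, 52, 98]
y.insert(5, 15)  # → [-5, 6, 7, 52, 98, 15]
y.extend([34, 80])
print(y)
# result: [-5, 6, 7, 52, 98, 15, 34, 80]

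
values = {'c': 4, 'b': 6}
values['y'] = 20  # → {'c': 4, 'b': 6, 'y': 20}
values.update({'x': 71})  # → {'c': 4, 'b': 6, 'y': 20, 'x': 71}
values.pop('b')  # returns 6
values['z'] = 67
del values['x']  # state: {'c': 4, 'y': 20, 'z': 67}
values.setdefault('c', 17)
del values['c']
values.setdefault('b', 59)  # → 59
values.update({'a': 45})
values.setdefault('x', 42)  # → 42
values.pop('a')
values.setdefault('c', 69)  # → 69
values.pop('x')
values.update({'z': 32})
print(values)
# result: {'y': 20, 'z': 32, 'b': 59, 'c': 69}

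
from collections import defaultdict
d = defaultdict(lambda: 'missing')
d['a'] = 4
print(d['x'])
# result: missing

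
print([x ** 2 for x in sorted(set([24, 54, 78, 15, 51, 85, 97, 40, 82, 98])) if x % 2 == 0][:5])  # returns [576, 1600, 2916, 6084, 6724]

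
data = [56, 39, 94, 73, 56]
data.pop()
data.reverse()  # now [73, 94, 39, 56]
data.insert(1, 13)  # [73, 13, 94, 39, 56]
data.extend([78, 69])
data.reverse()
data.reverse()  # [73, 13, 94, 39, 56, 78, 69]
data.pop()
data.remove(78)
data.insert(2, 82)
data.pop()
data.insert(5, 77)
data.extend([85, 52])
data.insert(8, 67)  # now [73, 13, 82, 94, 39, 77, 85, 52, 67]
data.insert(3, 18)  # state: [73, 13, 82, 18, 94, 39, 77, 85, 52, 67]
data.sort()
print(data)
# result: [13, 18, 39, 52, 67, 73, 77, 82, 85, 94]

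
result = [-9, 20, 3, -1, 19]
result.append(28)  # [-9, 20, 3, -1, 19, 28]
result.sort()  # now [-9, -1, 3, 19, 20, 28]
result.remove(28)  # [-9, -1, 3, 19, 20]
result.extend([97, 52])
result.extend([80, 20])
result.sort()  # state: [-9, -1, 3, 19, 20, 20, 52, 80, 97]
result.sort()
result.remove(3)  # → [-9, -1, 19, 20, 20, 52, 80, 97]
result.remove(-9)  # [-1, 19, 20, 20, 52, 80, 97]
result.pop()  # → 97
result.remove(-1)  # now [19, 20, 20, 52, 80]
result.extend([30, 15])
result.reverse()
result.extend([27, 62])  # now [15, 30, 80, 52, 20, 20, 19, 27, 62]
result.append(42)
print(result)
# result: [15, 30, 80, 52, 20, 20, 19, 27, 62, 42]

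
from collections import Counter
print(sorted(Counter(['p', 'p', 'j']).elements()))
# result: ['j', 'p', 'p']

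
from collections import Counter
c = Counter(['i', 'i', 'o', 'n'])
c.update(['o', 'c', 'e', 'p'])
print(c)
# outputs Counter({'i': 2, 'o': 2, 'n': 1, 'c': 1, 'e': 1, 'p': 1})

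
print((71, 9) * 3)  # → (71, 9, 71, 9, 71, 9)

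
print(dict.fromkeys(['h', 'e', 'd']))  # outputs {'h': None, 'e': None, 'd': None}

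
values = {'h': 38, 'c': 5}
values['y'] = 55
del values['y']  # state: {'h': 38, 'c': 5}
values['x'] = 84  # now {'h': 38, 'c': 5, 'x': 84}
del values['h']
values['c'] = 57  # {'c': 57, 'x': 84}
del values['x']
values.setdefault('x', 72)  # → 72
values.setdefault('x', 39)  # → 72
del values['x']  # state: {'c': 57}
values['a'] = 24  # {'c': 57, 'a': 24}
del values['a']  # {'c': 57}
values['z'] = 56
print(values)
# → {'c': 57, 'z': 56}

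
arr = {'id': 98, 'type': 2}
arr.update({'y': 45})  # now {'id': 98, 'type': 2, 'y': 45}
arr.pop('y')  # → 45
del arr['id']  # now {'type': 2}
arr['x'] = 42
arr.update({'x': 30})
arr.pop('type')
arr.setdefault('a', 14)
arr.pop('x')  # 30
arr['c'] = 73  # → {'a': 14, 'c': 73}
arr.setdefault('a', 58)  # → 14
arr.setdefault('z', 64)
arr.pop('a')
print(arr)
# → {'c': 73, 'z': 64}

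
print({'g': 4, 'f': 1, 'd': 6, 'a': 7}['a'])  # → 7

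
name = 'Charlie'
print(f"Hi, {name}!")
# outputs Hi, Charlie!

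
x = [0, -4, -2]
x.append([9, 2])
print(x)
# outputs [0, -4, -2, [9, 2]]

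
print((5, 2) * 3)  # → (5, 2, 5, 2, 5, 2)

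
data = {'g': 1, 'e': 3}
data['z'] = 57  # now {'g': 1, 'e': 3, 'z': 57}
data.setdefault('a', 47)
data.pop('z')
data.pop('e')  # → 3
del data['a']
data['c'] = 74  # {'g': 1, 'c': 74}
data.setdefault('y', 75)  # 75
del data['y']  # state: {'g': 1, 'c': 74}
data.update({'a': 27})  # {'g': 1, 'c': 74, 'a': 27}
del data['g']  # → {'c': 74, 'a': 27}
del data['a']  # {'c': 74}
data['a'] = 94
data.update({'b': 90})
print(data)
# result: {'c': 74, 'a': 94, 'b': 90}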